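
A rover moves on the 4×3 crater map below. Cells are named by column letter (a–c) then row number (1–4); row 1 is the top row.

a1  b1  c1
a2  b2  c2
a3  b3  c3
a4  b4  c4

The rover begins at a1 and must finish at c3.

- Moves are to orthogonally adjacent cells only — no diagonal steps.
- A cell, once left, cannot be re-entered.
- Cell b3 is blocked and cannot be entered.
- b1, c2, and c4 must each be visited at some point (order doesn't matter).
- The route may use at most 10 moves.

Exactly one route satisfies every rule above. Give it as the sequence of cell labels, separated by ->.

The 10-move cap with required stops at b1, c2, c4 leaves no slack for detours.
Route from a1: 2× right (reaching c1), down to c2, 2× left (reaching a2), 2× down (reaching a4), 2× right (reaching c4), up to c3 — 10 moves in all.
Check: all required cells visited; 10 ≤ 10 moves.

a1 -> b1 -> c1 -> c2 -> b2 -> a2 -> a3 -> a4 -> b4 -> c4 -> c3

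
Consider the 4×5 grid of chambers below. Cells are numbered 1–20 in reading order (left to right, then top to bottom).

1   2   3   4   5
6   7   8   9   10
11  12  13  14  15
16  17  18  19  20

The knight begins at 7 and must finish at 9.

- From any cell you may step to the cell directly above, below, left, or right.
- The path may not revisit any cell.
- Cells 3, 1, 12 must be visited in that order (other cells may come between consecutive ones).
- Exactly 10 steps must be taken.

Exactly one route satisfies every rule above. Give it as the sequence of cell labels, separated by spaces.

7 8 3 2 1 6 11 12 13 14 9

The waypoints must appear in the order 3, 1, 12, with no cell reused.
Route from 7: right 1 to 8, up 1 to 3, left 2 to 1, down 2 to 11, right 3 to 14, up 1 to 9 — 10 moves in all.
Check: order respected (3 at step 2, 1 at step 4, 12 at step 7); 10 moves as required.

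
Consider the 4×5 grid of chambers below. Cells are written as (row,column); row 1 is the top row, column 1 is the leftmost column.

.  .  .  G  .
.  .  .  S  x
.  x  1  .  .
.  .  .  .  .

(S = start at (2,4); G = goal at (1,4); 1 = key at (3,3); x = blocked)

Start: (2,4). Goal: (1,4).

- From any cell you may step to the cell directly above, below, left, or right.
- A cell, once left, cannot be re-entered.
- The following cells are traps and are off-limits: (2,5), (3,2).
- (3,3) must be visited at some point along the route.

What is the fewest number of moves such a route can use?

5

Any route passes through (3,3) somewhere between (2,4) and (1,4). Summing Manhattan distances along the two legs ((2,4) → (3,3) → (1,4)) gives a lower bound of 2 + 3 = 5 moves.
A route of 5 moves achieves this: (2,4) → (3,4) → (3,3) → (2,3) → (1,3) → (1,4).
Since 5 matches the lower bound, it is optimal.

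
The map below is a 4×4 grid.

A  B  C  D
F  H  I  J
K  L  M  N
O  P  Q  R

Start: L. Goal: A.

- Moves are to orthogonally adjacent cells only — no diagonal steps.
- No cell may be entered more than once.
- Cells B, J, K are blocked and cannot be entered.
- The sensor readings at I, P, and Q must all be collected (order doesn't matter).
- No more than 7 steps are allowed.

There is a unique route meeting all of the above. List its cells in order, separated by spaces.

The 7-move cap with required stops at I, P, Q leaves no slack for detours.
Route from L: down to P, right to Q, 2× up (reaching I), 2× left (reaching F), up to A — 7 moves in all.
Check: all required cells visited; 7 ≤ 7 moves.

L P Q M I H F A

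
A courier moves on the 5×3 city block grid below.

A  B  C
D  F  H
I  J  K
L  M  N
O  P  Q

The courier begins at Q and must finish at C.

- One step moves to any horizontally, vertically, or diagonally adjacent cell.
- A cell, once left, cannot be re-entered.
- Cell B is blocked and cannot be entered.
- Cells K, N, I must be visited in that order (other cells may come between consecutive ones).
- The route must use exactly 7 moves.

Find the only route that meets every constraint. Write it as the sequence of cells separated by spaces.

The waypoints must appear in the order K, N, I, with no cell reused.
Route from Q: up-left 1 to M, up-right 1 to K, down 1 to N, up-left 1 to J, left 1 to I, up-right 2 to C — 7 moves in all.
Check: order respected (K at step 2, N at step 3, I at step 5); 7 moves as required.

Q M K N J I F C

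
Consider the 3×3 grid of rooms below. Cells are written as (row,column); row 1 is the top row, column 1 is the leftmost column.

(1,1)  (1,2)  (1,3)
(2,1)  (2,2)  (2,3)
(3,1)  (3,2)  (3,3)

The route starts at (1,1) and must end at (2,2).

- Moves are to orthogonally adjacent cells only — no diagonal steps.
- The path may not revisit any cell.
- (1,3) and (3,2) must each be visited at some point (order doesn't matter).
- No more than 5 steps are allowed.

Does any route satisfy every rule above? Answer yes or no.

no

Even ignoring the no-revisit rule, getting from (1,1) to (2,2), taking the cheapest ordering (1,1) → (1,3) → (3,2) → (2,2) needs at least 2 + 3 + 1 = 6 moves (Manhattan distance per leg), which exceeds the 5-move limit.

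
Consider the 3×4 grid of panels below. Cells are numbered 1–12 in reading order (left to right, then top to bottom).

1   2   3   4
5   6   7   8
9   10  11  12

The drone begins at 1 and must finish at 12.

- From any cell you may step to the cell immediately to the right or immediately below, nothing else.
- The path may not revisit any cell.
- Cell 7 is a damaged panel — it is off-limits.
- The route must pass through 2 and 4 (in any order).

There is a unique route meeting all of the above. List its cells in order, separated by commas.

Moves only go right or down, so the column and row indices never decrease.
Route from 1: right 3 to 4, down 2 to 12 — 5 moves in all.
Check: all required cells visited.

1, 2, 3, 4, 8, 12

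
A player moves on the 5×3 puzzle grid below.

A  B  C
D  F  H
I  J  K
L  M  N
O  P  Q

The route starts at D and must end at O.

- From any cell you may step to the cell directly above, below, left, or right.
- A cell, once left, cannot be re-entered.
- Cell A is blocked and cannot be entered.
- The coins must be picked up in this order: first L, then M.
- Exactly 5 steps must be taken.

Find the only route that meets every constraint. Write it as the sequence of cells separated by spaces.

D I L M P O

The waypoints must appear in the order L, M, with no cell reused.
Route from D: down 2 to L, right 1 to M, down 1 to P, left 1 to O — 5 moves in all.
Check: order respected (L at step 2, M at step 3); 5 moves as required.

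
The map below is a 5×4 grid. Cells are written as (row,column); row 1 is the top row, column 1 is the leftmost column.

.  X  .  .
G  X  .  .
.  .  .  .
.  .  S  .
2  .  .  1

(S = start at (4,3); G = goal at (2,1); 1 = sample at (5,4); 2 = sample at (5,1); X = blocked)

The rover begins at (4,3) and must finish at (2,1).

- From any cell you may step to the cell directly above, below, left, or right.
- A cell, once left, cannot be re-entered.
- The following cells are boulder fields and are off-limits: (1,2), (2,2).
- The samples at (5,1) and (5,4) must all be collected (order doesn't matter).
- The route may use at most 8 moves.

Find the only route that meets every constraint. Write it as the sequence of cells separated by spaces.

(4,3) (4,4) (5,4) (5,3) (5,2) (5,1) (4,1) (3,1) (2,1)

The budget equals the shortest possible length, so every move has to be on a shortest route through the required cells.
Route from (4,3): right 1 to (4,4), down 1 to (5,4), left 3 to (5,1), up 3 to (2,1) — 8 moves in all.
Check: all required cells visited; 8 ≤ 8 moves.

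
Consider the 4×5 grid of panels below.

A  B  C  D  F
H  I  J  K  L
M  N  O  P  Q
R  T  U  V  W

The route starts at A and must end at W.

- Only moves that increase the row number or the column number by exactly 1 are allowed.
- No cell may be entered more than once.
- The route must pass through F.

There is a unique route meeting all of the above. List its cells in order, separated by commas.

A, B, C, D, F, L, Q, W

Moves only go right or down, so the column and row indices never decrease.
Route from A: 4× right (reaching F), 3× down (reaching W) — 7 moves in all.
Check: all required cells visited.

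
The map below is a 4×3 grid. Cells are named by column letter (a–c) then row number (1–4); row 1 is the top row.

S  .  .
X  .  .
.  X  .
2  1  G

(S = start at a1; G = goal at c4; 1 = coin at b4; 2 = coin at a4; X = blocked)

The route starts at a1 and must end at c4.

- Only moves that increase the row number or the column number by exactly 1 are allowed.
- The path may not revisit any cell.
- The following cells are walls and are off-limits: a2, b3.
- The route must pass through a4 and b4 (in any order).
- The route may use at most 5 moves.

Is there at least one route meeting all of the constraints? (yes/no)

no

Right/down moves force the required cells to be taken in the order a4, b4. Every right/down route from a1 to a4 runs into a blocked cell, so that leg cannot be completed.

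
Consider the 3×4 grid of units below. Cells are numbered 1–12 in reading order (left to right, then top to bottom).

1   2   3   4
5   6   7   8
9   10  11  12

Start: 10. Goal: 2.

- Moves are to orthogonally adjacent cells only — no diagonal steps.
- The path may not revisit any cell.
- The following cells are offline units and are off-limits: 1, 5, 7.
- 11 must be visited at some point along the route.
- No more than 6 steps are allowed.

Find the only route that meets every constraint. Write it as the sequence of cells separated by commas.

The budget equals the shortest possible length, so every move has to be on a shortest route through the required cells.
Route from 10: 2× right (reaching 12), 2× up (reaching 4), 2× left (reaching 2) — 6 moves in all.
Check: all required cells visited; 6 ≤ 6 moves.

10, 11, 12, 8, 4, 3, 2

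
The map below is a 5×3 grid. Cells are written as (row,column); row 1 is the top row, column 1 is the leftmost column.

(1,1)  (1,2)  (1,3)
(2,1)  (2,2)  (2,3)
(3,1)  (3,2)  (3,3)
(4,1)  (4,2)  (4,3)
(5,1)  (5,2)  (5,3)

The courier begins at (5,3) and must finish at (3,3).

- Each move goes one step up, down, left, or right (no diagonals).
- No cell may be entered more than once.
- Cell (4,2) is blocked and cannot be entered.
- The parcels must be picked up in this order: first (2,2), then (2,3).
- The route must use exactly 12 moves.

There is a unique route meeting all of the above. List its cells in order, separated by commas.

(5,3), (5,2), (5,1), (4,1), (3,1), (3,2), (2,2), (2,1), (1,1), (1,2), (1,3), (2,3), (3,3)

The waypoints must appear in the order (2,2), (2,3), with no cell reused.
Route from (5,3): left 2 to (5,1), up 2 to (3,1), right 1 to (3,2), up 1 to (2,2), left 1 to (2,1), up 1 to (1,1), right 2 to (1,3), down 2 to (3,3) — 12 moves in all.
Check: order respected ((2,2) at step 6, (2,3) at step 11); 12 moves as required.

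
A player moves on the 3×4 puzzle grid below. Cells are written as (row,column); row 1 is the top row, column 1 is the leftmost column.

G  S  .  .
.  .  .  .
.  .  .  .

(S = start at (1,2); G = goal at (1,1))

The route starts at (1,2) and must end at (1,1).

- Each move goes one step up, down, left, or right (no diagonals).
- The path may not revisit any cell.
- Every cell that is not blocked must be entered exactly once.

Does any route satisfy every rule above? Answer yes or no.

yes

One route that works: (1,2) → (2,2) → (2,3) → (1,3) → (1,4) → (2,4) → (3,4) → (3,3) → (3,2) → (3,1) → (2,1) → (1,1).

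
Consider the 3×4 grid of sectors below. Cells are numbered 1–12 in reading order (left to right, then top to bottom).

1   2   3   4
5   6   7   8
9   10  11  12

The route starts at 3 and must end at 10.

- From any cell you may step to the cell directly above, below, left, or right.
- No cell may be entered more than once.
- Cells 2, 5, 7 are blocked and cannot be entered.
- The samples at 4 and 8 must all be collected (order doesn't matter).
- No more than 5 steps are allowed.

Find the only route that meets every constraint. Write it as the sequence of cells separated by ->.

Any route must reach 4 and 8 and still end at 10 within 5 moves, so the order of the required stops is forced.
Route from 3: right 1 to 4, down 2 to 12, left 2 to 10 — 5 moves in all.
Check: all required cells visited; 5 ≤ 5 moves.

3 -> 4 -> 8 -> 12 -> 11 -> 10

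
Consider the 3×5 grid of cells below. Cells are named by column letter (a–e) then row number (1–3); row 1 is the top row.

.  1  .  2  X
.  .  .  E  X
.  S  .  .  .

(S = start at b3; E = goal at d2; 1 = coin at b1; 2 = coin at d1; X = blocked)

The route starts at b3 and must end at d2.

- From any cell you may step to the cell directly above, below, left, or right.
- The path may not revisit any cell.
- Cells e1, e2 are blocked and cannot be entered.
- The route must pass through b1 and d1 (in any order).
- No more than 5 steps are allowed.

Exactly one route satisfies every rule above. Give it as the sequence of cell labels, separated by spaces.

b3 b2 b1 c1 d1 d2

Any route must reach b1 and d1 and still end at d2 within 5 moves, so the order of the required stops is forced.
Route from b3: 2× up (reaching b1), 2× right (reaching d1), down to d2 — 5 moves in all.
Check: all required cells visited; 5 ≤ 5 moves.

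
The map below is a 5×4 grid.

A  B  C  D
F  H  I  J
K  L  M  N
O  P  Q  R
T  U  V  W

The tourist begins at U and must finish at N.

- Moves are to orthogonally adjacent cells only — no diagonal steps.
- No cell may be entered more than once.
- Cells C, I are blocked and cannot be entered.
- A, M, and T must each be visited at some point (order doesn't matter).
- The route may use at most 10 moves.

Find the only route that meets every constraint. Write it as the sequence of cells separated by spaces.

U T O K F A B H L M N

Any route must reach A, M, and T and still end at N within 10 moves, so the order of the required stops is forced.
Route from U: left to T, 4× up (reaching A), right to B, 2× down (reaching L), 2× right (reaching N) — 10 moves in all.
Check: all required cells visited; 10 ≤ 10 moves.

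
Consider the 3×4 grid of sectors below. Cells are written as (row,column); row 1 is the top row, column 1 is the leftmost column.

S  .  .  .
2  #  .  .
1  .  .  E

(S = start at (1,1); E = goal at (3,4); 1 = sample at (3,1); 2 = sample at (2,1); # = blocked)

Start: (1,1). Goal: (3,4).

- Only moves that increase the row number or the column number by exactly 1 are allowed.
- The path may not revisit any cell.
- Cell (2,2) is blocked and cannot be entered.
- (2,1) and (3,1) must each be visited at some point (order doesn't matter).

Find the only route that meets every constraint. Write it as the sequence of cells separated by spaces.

Moves only go right or down, so the column and row indices never decrease.
Route from (1,1): down 2 to (3,1), right 3 to (3,4) — 5 moves in all.
Check: all required cells visited.

(1,1) (2,1) (3,1) (3,2) (3,3) (3,4)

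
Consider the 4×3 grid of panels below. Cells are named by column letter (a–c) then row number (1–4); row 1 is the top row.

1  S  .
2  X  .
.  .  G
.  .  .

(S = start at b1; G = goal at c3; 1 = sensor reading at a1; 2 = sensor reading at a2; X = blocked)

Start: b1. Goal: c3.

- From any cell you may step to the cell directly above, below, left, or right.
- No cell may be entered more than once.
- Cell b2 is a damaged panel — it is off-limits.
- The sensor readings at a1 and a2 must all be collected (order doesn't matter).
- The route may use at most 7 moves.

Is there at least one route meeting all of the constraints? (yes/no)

yes

One route that works: b1 → a1 → a2 → a3 → b3 → c3.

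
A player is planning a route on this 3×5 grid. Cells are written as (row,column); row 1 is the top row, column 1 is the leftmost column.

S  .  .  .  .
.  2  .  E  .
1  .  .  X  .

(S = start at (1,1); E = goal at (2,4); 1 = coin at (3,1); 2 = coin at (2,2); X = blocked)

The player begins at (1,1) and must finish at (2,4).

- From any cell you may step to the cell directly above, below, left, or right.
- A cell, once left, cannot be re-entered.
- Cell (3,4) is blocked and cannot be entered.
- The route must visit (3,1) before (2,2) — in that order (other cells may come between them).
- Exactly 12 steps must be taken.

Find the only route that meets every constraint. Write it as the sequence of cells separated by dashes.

The waypoints must appear in the order (3,1), (2,2), with no cell reused.
Route from (1,1): 2× down (reaching (3,1)), 2× right (reaching (3,3)), up to (2,3), left to (2,2), up to (1,2), 3× right (reaching (1,5)), down to (2,5), left to (2,4) — 12 moves in all.
Check: order respected (1 at step 2, 2 at step 6); 12 moves as required.

(1,1) - (2,1) - (3,1) - (3,2) - (3,3) - (2,3) - (2,2) - (1,2) - (1,3) - (1,4) - (1,5) - (2,5) - (2,4)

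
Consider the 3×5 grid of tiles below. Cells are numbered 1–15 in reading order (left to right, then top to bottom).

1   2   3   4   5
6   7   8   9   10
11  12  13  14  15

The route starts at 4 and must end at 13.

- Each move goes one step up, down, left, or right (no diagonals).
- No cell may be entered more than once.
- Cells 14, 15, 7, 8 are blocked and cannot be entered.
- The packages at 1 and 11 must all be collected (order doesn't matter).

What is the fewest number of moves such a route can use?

Any route passes through 1 and 11 in some order between 4 and 13. Summing Manhattan distances along each leg and taking the cheapest ordering (4 → 1 → 11 → 13) gives a lower bound of 3 + 2 + 2 = 7 moves.
A route of 7 moves achieves this: 4 → 3 → 2 → 1 → 6 → 11 → 12 → 13.
Since 7 matches the lower bound, it is optimal.

7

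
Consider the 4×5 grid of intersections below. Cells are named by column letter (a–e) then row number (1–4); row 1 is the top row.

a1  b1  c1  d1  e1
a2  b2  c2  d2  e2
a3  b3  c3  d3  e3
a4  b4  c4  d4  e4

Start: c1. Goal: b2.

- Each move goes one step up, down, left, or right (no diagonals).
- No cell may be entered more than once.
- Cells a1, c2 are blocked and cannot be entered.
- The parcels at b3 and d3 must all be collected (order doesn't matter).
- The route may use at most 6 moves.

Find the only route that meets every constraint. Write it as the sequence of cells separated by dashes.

c1 - d1 - d2 - d3 - c3 - b3 - b2

The budget equals the shortest possible length, so every move has to be on a shortest route through the required cells.
Route from c1: right 1 to d1, down 2 to d3, left 2 to b3, up 1 to b2 — 6 moves in all.
Check: all required cells visited; 6 ≤ 6 moves.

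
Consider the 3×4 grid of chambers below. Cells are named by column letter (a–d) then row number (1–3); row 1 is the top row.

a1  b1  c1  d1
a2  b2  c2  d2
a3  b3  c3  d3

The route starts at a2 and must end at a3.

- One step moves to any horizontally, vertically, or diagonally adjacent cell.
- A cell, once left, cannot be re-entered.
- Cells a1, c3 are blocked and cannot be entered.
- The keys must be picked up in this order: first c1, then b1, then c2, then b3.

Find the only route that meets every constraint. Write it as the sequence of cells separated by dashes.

The waypoints must appear in the order c1, b1, c2, b3, with no cell reused.
Route from a2: right 1 to b2, up-right 1 to c1, left 1 to b1, down-right 1 to c2, down-left 1 to b3, left 1 to a3 — 6 moves in all.
Check: order respected (c1 at step 2, b1 at step 3, c2 at step 4, b3 at step 5).

a2 - b2 - c1 - b1 - c2 - b3 - a3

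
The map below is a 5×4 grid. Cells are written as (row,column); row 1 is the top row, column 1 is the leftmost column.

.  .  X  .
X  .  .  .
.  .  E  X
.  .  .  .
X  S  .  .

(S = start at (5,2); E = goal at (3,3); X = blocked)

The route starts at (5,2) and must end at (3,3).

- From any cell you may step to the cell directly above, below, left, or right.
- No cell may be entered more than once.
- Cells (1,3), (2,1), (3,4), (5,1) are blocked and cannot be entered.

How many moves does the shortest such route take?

The Manhattan distance from (5,2) to (3,3) is |5−3| + |2−3| = 3, so at least 3 moves are needed.
A route of 3 moves achieves this: (5,2) → (4,2) → (3,2) → (3,3).
Since 3 matches the lower bound, it is optimal.

3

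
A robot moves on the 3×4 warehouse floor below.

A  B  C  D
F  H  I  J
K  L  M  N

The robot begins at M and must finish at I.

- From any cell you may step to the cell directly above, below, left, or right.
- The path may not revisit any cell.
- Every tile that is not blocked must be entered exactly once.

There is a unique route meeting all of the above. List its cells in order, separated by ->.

Need to visit all 12 open cells exactly once, starting at M and ending at I.
Cell D has only two open neighbours (J and C), so the path must pass straight through it: one of those is the cell it's entered from and the other is where it exits.
Route from M: right to N, 2× up (reaching D), 3× left (reaching A), 2× down (reaching K), right to L, up to H, right to I — 11 moves in all.
Check: all 12 open cells covered.

M -> N -> J -> D -> C -> B -> A -> F -> K -> L -> H -> I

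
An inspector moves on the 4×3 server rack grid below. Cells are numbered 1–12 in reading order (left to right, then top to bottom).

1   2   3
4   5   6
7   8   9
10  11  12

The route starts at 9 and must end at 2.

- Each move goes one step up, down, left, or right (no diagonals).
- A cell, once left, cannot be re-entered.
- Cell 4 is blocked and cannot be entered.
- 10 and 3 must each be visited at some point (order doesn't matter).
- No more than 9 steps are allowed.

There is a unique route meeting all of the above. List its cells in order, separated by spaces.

Any route must reach 10 and 3 and still end at 2 within 9 moves, so the order of the required stops is forced.
Route from 9: down to 12, 2× left (reaching 10), up to 7, right to 8, up to 5, right to 6, up to 3, left to 2 — 9 moves in all.
Check: all required cells visited; 9 ≤ 9 moves.

9 12 11 10 7 8 5 6 3 2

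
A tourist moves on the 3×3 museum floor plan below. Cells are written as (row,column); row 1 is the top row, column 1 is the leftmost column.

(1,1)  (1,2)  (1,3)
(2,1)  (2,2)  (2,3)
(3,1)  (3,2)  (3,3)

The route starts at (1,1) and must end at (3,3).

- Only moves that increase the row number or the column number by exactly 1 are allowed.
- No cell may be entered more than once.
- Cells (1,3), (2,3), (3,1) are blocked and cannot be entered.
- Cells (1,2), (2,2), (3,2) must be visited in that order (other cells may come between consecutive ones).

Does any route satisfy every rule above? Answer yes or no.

One route that works: (1,1) → (1,2) → (2,2) → (3,2) → (3,3).

yes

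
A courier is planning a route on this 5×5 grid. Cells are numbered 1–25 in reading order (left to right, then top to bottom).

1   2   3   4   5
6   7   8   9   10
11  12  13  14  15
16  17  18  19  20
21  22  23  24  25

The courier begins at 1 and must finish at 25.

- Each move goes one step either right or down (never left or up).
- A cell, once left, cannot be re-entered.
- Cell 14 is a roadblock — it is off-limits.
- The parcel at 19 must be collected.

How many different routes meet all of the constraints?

20

A right/down-only route from 1 to 25 makes exactly 4 down-moves and 4 right-moves in some order.
With no other constraints that would be C(8,4) = 70 routes.
Split at 19 and multiply the segment counts (each segment already excludes blocked cells): 1→19: 10; 19→25: 2; product = 20.
That gives 20 routes.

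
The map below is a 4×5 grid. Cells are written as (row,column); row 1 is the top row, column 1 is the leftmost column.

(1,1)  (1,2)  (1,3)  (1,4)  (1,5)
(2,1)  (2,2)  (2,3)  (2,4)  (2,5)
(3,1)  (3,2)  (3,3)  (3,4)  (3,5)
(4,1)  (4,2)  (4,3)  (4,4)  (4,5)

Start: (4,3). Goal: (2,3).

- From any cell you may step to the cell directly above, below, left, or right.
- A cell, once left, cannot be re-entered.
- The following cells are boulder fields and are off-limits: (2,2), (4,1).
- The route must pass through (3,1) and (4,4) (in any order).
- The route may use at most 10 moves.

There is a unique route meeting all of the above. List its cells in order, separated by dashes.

The budget equals the shortest possible length, so every move has to be on a shortest route through the required cells.
Route from (4,3): right to (4,4), up to (3,4), 3× left (reaching (3,1)), 2× up (reaching (1,1)), 2× right (reaching (1,3)), down to (2,3) — 10 moves in all.
Check: all required cells visited; 10 ≤ 10 moves.

(4,3) - (4,4) - (3,4) - (3,3) - (3,2) - (3,1) - (2,1) - (1,1) - (1,2) - (1,3) - (2,3)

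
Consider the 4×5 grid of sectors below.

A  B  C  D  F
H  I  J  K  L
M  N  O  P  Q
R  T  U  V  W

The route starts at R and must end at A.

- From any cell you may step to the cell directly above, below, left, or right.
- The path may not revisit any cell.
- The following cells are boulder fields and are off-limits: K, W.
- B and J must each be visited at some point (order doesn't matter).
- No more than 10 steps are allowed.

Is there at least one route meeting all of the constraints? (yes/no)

yes

One route that works: R → M → H → I → J → C → B → A.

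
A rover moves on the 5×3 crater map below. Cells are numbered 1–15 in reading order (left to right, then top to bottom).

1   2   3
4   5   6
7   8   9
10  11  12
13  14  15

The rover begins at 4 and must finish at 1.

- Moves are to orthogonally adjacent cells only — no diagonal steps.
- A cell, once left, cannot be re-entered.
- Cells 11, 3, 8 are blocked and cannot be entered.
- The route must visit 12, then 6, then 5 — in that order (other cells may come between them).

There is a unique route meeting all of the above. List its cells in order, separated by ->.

4 -> 7 -> 10 -> 13 -> 14 -> 15 -> 12 -> 9 -> 6 -> 5 -> 2 -> 1

The waypoints must appear in the order 12, 6, 5, with no cell reused.
Route from 4: down 3 to 13, right 2 to 15, up 3 to 6, left 1 to 5, up 1 to 2, left 1 to 1 — 11 moves in all.
Check: order respected (12 at step 6, 6 at step 8, 5 at step 9).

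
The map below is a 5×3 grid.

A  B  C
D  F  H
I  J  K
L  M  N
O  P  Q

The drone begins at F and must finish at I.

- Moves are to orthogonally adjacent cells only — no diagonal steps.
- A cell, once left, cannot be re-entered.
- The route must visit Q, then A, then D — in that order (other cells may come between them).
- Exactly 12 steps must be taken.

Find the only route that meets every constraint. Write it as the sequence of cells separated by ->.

The waypoints must appear in the order Q, A, D, with no cell reused.
Route from F: down 3 to P, right 1 to Q, up 4 to C, left 2 to A, down 2 to I — 12 moves in all.
Check: order respected (Q at step 4, A at step 10, D at step 11); 12 moves as required.

F -> J -> M -> P -> Q -> N -> K -> H -> C -> B -> A -> D -> I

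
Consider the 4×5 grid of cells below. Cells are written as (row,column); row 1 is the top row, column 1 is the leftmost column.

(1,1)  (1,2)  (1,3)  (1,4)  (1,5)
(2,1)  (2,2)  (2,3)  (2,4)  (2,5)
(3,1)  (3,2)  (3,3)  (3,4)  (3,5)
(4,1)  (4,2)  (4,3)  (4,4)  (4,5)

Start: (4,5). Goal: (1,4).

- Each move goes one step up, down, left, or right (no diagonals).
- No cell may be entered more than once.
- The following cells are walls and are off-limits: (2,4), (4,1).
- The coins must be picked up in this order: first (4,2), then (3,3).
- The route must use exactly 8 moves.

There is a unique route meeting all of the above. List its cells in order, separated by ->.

(4,5) -> (4,4) -> (4,3) -> (4,2) -> (3,2) -> (3,3) -> (2,3) -> (1,3) -> (1,4)

The waypoints must appear in the order (4,2), (3,3), with no cell reused.
Route from (4,5): 3× left (reaching (4,2)), up to (3,2), right to (3,3), 2× up (reaching (1,3)), right to (1,4) — 8 moves in all.
Check: order respected ((4,2) at step 3, (3,3) at step 5); 8 moves as required.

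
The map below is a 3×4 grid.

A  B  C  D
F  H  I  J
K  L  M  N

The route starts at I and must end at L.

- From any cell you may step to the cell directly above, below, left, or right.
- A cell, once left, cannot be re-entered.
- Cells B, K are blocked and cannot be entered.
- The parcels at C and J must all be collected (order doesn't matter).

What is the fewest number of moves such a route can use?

6

Any route passes through C and J in some order between I and L. Summing Manhattan distances along each leg and taking the cheapest ordering (I → J → C → L) gives a lower bound of 1 + 2 + 3 = 6 moves.
A route of 6 moves achieves this: I → C → D → J → N → M → L.
Since 6 matches the lower bound, it is optimal.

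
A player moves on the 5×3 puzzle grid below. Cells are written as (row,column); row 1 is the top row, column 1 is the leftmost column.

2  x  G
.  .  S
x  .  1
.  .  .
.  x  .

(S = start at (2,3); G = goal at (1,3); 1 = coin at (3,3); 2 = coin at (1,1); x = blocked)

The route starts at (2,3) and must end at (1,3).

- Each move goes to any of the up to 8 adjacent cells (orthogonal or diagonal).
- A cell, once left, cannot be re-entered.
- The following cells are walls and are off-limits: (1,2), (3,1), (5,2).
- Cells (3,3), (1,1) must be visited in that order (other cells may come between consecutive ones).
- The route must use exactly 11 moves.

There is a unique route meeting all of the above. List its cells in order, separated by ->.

The waypoints must appear in the order (3,3), (1,1), with no cell reused.
Route from (2,3): 3× down (reaching (5,3)), up-left to (4,2), down-left to (5,1), up to (4,1), up-right to (3,2), up-left to (2,1), up to (1,1), down-right to (2,2), up-right to (1,3) — 11 moves in all.
Check: order respected (1 at step 1, 2 at step 9); 11 moves as required.

(2,3) -> (3,3) -> (4,3) -> (5,3) -> (4,2) -> (5,1) -> (4,1) -> (3,2) -> (2,1) -> (1,1) -> (2,2) -> (1,3)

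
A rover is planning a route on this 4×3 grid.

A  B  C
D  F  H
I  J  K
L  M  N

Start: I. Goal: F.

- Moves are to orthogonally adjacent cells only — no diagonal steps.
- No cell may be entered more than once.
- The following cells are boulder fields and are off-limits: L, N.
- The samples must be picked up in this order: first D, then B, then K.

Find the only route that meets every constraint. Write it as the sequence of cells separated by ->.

The waypoints must appear in the order D, B, K, with no cell reused.
Route from I: 2× up (reaching A), 2× right (reaching C), 2× down (reaching K), left to J, up to F — 8 moves in all.
Check: order respected (D at step 1, B at step 3, K at step 6).

I -> D -> A -> B -> C -> H -> K -> J -> F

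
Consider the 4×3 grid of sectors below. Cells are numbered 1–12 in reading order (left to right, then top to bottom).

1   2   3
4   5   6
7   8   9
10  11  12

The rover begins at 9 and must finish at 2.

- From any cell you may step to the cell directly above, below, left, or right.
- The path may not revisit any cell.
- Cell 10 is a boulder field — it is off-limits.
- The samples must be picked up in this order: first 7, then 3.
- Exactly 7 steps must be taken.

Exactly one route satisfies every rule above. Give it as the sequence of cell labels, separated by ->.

The waypoints must appear in the order 7, 3, with no cell reused.
Route from 9: left 2 to 7, up 1 to 4, right 2 to 6, up 1 to 3, left 1 to 2 — 7 moves in all.
Check: order respected (7 at step 2, 3 at step 6); 7 moves as required.

9 -> 8 -> 7 -> 4 -> 5 -> 6 -> 3 -> 2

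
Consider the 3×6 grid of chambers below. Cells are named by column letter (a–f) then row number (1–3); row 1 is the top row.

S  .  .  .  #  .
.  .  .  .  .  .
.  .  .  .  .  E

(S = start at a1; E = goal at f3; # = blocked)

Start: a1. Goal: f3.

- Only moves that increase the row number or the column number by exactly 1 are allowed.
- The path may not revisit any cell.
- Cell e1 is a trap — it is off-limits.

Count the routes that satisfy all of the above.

18

A right/down-only route from a1 to f3 makes exactly 2 down-moves and 5 right-moves in some order.
With no other constraints that would be C(7,2) = 21 routes.
Subtract routes through each blocked cell (inclusion–exclusion for overlaps): − through e1: 3 → 18.
That gives 18 routes.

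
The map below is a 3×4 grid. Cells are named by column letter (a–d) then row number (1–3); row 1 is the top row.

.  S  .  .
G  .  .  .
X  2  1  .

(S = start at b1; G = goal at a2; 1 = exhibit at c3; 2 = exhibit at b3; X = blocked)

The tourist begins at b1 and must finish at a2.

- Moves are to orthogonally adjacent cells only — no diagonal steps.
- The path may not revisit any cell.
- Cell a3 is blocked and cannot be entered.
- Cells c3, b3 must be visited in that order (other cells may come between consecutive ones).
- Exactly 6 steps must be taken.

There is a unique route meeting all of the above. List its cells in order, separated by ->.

b1 -> c1 -> c2 -> c3 -> b3 -> b2 -> a2

The waypoints must appear in the order c3, b3, with no cell reused.
Route from b1: right to c1, 2× down (reaching c3), left to b3, up to b2, left to a2 — 6 moves in all.
Check: order respected (1 at step 3, 2 at step 4); 6 moves as required.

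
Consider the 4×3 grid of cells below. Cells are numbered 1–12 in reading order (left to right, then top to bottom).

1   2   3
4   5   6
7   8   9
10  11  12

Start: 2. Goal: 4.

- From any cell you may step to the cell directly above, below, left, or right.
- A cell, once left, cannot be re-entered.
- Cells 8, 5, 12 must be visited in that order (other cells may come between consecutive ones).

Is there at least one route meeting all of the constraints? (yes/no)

no

Ignoring the required order, 5 revisit-free routes from 2 to 4 pass through all of 8, 5, and 12; the waypoint orders that occur are 5 → 8 → 12 (2); 12 → 8 → 5 (2); 5 → 12 → 8 (1) — never 8 → 5 → 12.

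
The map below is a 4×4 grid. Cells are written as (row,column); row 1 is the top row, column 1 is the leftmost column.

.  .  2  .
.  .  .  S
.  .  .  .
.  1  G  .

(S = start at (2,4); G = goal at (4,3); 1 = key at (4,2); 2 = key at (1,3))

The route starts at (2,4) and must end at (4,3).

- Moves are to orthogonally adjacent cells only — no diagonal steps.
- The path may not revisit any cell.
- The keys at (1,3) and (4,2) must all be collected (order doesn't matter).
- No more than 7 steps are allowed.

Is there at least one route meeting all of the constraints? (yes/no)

One route that works: (2,4) → (1,4) → (1,3) → (2,3) → (3,3) → (3,2) → (4,2) → (4,3).

yes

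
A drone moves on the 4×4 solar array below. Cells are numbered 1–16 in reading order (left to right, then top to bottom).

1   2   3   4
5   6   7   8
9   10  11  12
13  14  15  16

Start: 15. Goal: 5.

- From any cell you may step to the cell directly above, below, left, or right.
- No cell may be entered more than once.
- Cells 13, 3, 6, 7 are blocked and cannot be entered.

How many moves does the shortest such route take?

4

The Manhattan distance from 15 to 5 is |4−2| + |3−1| = 4, so at least 4 moves are needed.
A route of 4 moves achieves this: 15 → 11 → 10 → 9 → 5.
Since 4 matches the lower bound, it is optimal.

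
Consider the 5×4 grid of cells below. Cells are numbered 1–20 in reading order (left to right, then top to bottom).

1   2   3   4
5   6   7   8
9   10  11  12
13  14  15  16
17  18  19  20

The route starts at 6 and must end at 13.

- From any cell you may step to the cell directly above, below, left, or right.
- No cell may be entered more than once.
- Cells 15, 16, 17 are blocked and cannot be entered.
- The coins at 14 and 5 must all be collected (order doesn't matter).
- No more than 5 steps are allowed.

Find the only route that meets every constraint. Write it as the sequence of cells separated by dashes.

6 - 5 - 9 - 10 - 14 - 13

Any route must reach 14 and 5 and still end at 13 within 5 moves, so the order of the required stops is forced.
Route from 6: left to 5, down to 9, right to 10, down to 14, left to 13 — 5 moves in all.
Check: all required cells visited; 5 ≤ 5 moves.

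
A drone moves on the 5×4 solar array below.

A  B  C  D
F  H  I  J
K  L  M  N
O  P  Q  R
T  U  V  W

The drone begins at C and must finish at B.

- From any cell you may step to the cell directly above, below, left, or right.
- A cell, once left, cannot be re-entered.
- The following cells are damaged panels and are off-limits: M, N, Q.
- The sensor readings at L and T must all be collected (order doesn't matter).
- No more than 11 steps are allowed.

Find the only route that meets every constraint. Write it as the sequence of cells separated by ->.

C -> I -> H -> L -> P -> U -> T -> O -> K -> F -> A -> B

Any route must reach L and T and still end at B within 11 moves, so the order of the required stops is forced.
Route from C: down 1 to I, left 1 to H, down 3 to U, left 1 to T, up 4 to A, right 1 to B — 11 moves in all.
Check: all required cells visited; 11 ≤ 11 moves.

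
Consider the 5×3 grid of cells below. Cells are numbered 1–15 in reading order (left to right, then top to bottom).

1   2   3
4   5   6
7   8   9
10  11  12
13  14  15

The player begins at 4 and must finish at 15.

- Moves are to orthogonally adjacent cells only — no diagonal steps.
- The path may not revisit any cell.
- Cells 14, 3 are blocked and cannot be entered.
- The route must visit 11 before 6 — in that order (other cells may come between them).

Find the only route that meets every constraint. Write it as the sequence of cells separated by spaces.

4 7 10 11 8 5 6 9 12 15

The waypoints must appear in the order 11, 6, with no cell reused.
Route from 4: 2× down (reaching 10), right to 11, 2× up (reaching 5), right to 6, 3× down (reaching 15) — 9 moves in all.
Check: order respected (11 at step 3, 6 at step 6).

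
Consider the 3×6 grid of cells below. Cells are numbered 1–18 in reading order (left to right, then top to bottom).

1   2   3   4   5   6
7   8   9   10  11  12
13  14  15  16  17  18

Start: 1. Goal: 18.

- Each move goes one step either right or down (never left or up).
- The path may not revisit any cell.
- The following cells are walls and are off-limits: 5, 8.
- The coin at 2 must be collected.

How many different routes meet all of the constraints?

7

A right/down-only route from 1 to 18 makes exactly 2 down-moves and 5 right-moves in some order.
With no other constraints that would be C(7,2) = 21 routes.
Split at 2 and multiply the segment counts (each segment already excludes blocked cells): 1→2: 1; 2→18: 7; product = 7.
That gives 7 routes.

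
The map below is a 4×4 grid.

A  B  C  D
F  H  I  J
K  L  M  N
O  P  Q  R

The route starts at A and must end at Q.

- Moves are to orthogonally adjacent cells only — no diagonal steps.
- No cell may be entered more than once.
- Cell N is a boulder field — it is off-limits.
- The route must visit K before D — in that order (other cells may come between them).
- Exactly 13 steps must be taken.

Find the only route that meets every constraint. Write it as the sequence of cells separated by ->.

A -> F -> K -> O -> P -> L -> H -> B -> C -> D -> J -> I -> M -> Q

The waypoints must appear in the order K, D, with no cell reused.
Route from A: down 3 to O, right 1 to P, up 3 to B, right 2 to D, down 1 to J, left 1 to I, down 2 to Q — 13 moves in all.
Check: order respected (K at step 2, D at step 9); 13 moves as required.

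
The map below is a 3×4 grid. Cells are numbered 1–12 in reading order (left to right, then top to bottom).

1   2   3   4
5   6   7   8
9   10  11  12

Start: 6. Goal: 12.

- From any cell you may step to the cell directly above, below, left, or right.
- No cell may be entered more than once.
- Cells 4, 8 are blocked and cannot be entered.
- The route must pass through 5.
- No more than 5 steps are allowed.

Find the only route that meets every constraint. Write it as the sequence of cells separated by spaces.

6 5 9 10 11 12

The budget equals the shortest possible length, so every move has to be on a shortest route through the required cells.
Route from 6: left 1 to 5, down 1 to 9, right 3 to 12 — 5 moves in all.
Check: all required cells visited; 5 ≤ 5 moves.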